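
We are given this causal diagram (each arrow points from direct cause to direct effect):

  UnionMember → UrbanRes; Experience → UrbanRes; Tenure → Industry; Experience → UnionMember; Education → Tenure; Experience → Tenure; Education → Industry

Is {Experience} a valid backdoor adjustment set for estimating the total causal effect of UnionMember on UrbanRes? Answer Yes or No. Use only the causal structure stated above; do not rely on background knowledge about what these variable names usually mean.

Yes

Backdoor paths from UnionMember to UrbanRes (paths whose first edge points into UnionMember):
  P1: UnionMember <- Experience -> UrbanRes
Condition 1 (no descendant of UnionMember in the set): holds — descendants of UnionMember are {UrbanRes}; none are in {Experience}.
Condition 2 (every backdoor path blocked by {Experience}):
  P1: blocked at fork node Experience ∈ conditioning set.
{Experience} satisfies the backdoor criterion.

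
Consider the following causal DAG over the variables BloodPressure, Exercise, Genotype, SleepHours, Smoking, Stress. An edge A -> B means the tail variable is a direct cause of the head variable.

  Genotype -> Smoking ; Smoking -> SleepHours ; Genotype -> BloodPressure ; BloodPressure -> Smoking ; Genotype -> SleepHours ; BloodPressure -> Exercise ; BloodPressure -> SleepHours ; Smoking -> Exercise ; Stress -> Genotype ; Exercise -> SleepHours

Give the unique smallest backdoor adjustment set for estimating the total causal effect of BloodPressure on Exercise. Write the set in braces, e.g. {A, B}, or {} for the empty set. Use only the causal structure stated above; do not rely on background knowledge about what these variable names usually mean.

{Genotype}

Variables eligible for adjustment (non-descendants of BloodPressure, excluding BloodPressure and Exercise): {Genotype, Stress}.
Backdoor paths from BloodPressure to Exercise:
  P1: BloodPressure <- Genotype -> Smoking -> Exercise
  P2: BloodPressure <- Genotype -> Smoking -> SleepHours <- Exercise
  P3: BloodPressure <- Genotype -> SleepHours <- Smoking -> Exercise
  P4: BloodPressure <- Genotype -> SleepHours <- Exercise
The empty set is not sufficient: P1 (BloodPressure <- Genotype -> Smoking -> Exercise) has no collider blocking it and no conditioned non-collider, so it is open.
Try {Genotype}:
  P1: blocked at fork node Genotype ∈ conditioning set.
  P2: blocked at fork node Genotype ∈ conditioning set.
  P3: blocked at fork node Genotype ∈ conditioning set.
  P4: blocked at fork node Genotype ∈ conditioning set.
{Genotype} contains no descendant of BloodPressure and blocks every backdoor path.
No other singleton works — e.g. {Stress} leaves P1 open — so {Genotype} is the unique smallest valid adjustment set.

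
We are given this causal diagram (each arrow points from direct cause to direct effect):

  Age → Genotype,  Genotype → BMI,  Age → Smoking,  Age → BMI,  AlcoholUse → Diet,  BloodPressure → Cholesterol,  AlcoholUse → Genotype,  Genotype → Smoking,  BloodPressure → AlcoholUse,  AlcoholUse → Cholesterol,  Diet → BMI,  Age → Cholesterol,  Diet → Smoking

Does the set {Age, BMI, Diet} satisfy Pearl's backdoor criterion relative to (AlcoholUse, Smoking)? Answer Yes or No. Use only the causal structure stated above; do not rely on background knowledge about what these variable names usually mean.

No

Backdoor paths from AlcoholUse to Smoking (paths whose first edge points into AlcoholUse):
  P1: AlcoholUse <- BloodPressure -> Cholesterol <- Age -> Genotype -> Smoking
  P2: AlcoholUse <- BloodPressure -> Cholesterol <- Age -> Genotype -> BMI <- Diet -> Smoking
  P3: AlcoholUse <- BloodPressure -> Cholesterol <- Age -> Smoking
  P4: AlcoholUse <- BloodPressure -> Cholesterol <- Age -> BMI <- Diet -> Smoking
  P5: AlcoholUse <- BloodPressure -> Cholesterol <- Age -> BMI <- Genotype -> Smoking
Condition 1 (no descendant of AlcoholUse in the set): FAILS — BMI and Diet are descendants of AlcoholUse.
Condition 2 (every backdoor path blocked by {Age, BMI, Diet}):
  P1: blocked at collider Cholesterol (neither it nor any descendant is in the conditioning set).
  P2: blocked at collider Cholesterol (neither it nor any descendant is in the conditioning set).
  P3: blocked at collider Cholesterol (neither it nor any descendant is in the conditioning set).
  P4: blocked at collider Cholesterol (neither it nor any descendant is in the conditioning set).
  P5: blocked at collider Cholesterol (neither it nor any descendant is in the conditioning set).
{Age, BMI, Diet} does not satisfy the backdoor criterion.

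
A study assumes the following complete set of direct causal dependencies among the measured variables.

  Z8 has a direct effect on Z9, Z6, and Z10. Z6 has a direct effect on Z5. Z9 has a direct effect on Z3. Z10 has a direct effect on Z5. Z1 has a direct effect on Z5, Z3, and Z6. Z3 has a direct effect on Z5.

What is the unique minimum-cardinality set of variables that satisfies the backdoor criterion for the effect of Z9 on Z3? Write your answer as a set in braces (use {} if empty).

{}

Variables eligible for adjustment (non-descendants of Z9, excluding Z9 and Z3): {Z1, Z10, Z6, Z8}.
Backdoor paths from Z9 to Z3:
  P1: Z9 <- Z8 -> Z10 -> Z5 <- Z1 -> Z3
  P2: Z9 <- Z8 -> Z10 -> Z5 <- Z3
  P3: Z9 <- Z8 -> Z10 -> Z5 <- Z6 <- Z1 -> Z3
  P4: Z9 <- Z8 -> Z6 <- Z1 -> Z3
  P5: Z9 <- Z8 -> Z6 <- Z1 -> Z5 <- Z3
  P6: Z9 <- Z8 -> Z6 -> Z5 <- Z1 -> Z3
  P7: Z9 <- Z8 -> Z6 -> Z5 <- Z3
Each backdoor path contains an unconditioned collider, so every path is already blocked with the empty conditioning set:
  P1: blocked at collider Z5 (neither it nor any descendant is in the conditioning set).
  P2: blocked at collider Z5 (neither it nor any descendant is in the conditioning set).
  P3: blocked at collider Z5 (neither it nor any descendant is in the conditioning set).
  P4: blocked at collider Z6 (neither it nor any descendant is in the conditioning set).
  P5: blocked at collider Z6 (neither it nor any descendant is in the conditioning set).
  P6: blocked at collider Z5 (neither it nor any descendant is in the conditioning set).
  P7: blocked at collider Z5 (neither it nor any descendant is in the conditioning set).
The empty set is therefore the unique smallest valid set.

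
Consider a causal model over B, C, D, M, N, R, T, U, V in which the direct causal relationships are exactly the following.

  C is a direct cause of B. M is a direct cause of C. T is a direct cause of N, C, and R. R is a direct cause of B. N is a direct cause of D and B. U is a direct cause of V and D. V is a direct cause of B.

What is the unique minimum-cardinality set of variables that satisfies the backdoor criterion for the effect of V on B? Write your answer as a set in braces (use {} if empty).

Variables eligible for adjustment (non-descendants of V, excluding V and B): {C, D, M, N, R, T, U}.
Backdoor paths from V to B:
  P1: V <- U -> D <- N <- T -> C -> B
  P2: V <- U -> D <- N <- T -> R -> B
  P3: V <- U -> D <- N -> B
Each backdoor path contains an unconditioned collider, so every path is already blocked with the empty conditioning set:
  P1: blocked at collider D (neither it nor any descendant is in the conditioning set).
  P2: blocked at collider D (neither it nor any descendant is in the conditioning set).
  P3: blocked at collider D (neither it nor any descendant is in the conditioning set).
The empty set is therefore the unique smallest valid set.

{}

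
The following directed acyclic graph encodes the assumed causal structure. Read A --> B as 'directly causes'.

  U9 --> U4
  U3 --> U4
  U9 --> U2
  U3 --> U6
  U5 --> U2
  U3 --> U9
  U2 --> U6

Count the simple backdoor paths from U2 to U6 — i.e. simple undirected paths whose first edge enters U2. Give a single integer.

2

A backdoor path from U2 to U6 is any simple undirected path whose first edge points into U2 (i.e. leaves U2 via a parent).
Parents of U2: {U5, U9}.
Enumerating:
  P1: U2 <- U9 <- U3 -> U6
  P2: U2 <- U9 -> U4 <- U3 -> U6
That exhausts the simple backdoor paths. Count: 2.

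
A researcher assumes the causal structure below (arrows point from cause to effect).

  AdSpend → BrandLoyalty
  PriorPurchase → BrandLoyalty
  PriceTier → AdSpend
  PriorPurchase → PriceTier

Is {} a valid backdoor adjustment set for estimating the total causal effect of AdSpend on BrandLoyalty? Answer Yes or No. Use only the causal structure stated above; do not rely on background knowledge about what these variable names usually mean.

No

Backdoor paths from AdSpend to BrandLoyalty (paths whose first edge points into AdSpend):
  P1: AdSpend <- PriceTier <- PriorPurchase -> BrandLoyalty
Condition 1 (no descendant of AdSpend in the set): holds — descendants of AdSpend are {BrandLoyalty}; none are in {}.
Condition 2 (every backdoor path blocked by {}):
  P1: open — no interior node is in the conditioning set.
{} does not satisfy the backdoor criterion.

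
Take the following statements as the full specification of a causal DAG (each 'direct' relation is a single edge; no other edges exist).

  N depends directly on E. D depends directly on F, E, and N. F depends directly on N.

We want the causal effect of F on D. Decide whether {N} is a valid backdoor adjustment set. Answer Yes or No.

Yes

Backdoor paths from F to D (paths whose first edge points into F):
  P1: F <- N <- E -> D
  P2: F <- N -> D
Condition 1 (no descendant of F in the set): holds — descendants of F are {D}; none are in {N}.
Condition 2 (every backdoor path blocked by {N}):
  P1: blocked at chain node N ∈ conditioning set.
  P2: blocked at fork node N ∈ conditioning set.
{N} satisfies the backdoor criterion.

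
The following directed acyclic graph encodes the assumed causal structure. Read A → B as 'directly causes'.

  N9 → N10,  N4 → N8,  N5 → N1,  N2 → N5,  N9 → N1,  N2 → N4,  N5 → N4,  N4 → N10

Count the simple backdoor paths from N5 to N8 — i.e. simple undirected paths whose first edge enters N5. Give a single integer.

1

A backdoor path from N5 to N8 is any simple undirected path whose first edge points into N5 (i.e. leaves N5 via a parent).
Parents of N5: {N2}.
Enumerating:
  P1: N5 <- N2 -> N4 -> N8
That exhausts the simple backdoor paths. Count: 1.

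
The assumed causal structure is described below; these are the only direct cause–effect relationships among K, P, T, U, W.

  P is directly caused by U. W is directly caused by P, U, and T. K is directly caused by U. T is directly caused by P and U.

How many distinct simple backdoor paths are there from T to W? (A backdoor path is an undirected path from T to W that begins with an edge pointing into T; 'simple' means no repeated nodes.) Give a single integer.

4

A backdoor path from T to W is any simple undirected path whose first edge points into T (i.e. leaves T via a parent).
Parents of T: {P, U}.
Enumerating:
  P1: T <- U -> P -> W
  P2: T <- U -> W
  P3: T <- P <- U -> W
  P4: T <- P -> W
That exhausts the simple backdoor paths. Count: 4.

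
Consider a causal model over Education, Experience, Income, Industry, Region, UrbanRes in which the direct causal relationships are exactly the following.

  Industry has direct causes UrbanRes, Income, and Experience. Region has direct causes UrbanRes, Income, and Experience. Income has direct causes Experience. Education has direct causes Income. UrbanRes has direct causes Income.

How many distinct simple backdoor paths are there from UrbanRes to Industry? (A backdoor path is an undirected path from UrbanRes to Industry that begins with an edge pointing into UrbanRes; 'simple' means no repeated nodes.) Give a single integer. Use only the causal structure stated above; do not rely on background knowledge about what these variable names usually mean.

A backdoor path from UrbanRes to Industry is any simple undirected path whose first edge points into UrbanRes (i.e. leaves UrbanRes via a parent).
Parents of UrbanRes: {Income}.
Enumerating:
  P1: UrbanRes <- Income <- Experience -> Industry
  P2: UrbanRes <- Income -> Industry
  P3: UrbanRes <- Income -> Region <- Experience -> Industry
That exhausts the simple backdoor paths. Count: 3.

3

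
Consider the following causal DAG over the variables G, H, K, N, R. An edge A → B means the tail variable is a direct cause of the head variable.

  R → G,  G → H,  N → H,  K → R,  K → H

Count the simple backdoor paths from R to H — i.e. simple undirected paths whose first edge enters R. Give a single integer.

1

A backdoor path from R to H is any simple undirected path whose first edge points into R (i.e. leaves R via a parent).
Parents of R: {K}.
Enumerating:
  P1: R <- K -> H
That exhausts the simple backdoor paths. Count: 1.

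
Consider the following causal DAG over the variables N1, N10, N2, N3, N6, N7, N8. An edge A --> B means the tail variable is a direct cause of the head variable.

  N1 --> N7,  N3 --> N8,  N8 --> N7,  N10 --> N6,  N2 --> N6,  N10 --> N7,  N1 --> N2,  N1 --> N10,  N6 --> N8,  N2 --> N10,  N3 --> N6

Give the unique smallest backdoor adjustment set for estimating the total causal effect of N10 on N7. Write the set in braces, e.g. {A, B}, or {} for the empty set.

Variables eligible for adjustment (non-descendants of N10, excluding N10 and N7): {N1, N2, N3}.
Backdoor paths from N10 to N7:
  P1: N10 <- N1 -> N2 -> N6 <- N3 -> N8 -> N7
  P2: N10 <- N1 -> N2 -> N6 -> N8 -> N7
  P3: N10 <- N1 -> N7
  P4: N10 <- N2 <- N1 -> N7
  P5: N10 <- N2 -> N6 <- N3 -> N8 -> N7
  P6: N10 <- N2 -> N6 -> N8 -> N7
The empty set is not sufficient: P2 (N10 <- N1 -> N2 -> N6 -> N8 -> N7) has no collider blocking it and no conditioned non-collider, so it is open.
Try {N1, N2}:
  P1: blocked at fork node N1 ∈ conditioning set.
  P2: blocked at fork node N1 ∈ conditioning set.
  P3: blocked at fork node N1 ∈ conditioning set.
  P4: blocked at chain node N2 ∈ conditioning set.
  P5: blocked at fork node N2 ∈ conditioning set.
  P6: blocked at fork node N2 ∈ conditioning set.
{N1, N2} contains no descendant of N10 and blocks every backdoor path.
Every element of {N1, N2} is needed (dropping N1 leaves P3 open; dropping N2 leaves P6 open), so no proper subset is valid.
Among all size-2 subsets of the eligible variables, only {N1, N2} blocks every backdoor path, so it is the unique smallest valid adjustment set.

{N1, N2}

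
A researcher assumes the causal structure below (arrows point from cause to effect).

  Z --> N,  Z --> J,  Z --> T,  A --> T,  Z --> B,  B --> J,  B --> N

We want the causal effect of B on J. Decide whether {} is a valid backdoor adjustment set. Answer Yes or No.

Backdoor paths from B to J (paths whose first edge points into B):
  P1: B <- Z -> J
Condition 1 (no descendant of B in the set): holds — descendants of B are {J, N}; none are in {}.
Condition 2 (every backdoor path blocked by {}):
  P1: open — no interior node is in the conditioning set.
{} does not satisfy the backdoor criterion.

No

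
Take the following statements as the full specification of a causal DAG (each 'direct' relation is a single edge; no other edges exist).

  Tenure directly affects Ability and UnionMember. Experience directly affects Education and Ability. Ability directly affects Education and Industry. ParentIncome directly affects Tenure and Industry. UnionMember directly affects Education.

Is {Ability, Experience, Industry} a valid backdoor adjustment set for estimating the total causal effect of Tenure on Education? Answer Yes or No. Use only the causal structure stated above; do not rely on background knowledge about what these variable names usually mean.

No

Backdoor paths from Tenure to Education (paths whose first edge points into Tenure):
  P1: Tenure <- ParentIncome -> Industry <- Ability <- Experience -> Education
  P2: Tenure <- ParentIncome -> Industry <- Ability -> Education
Condition 1 (no descendant of Tenure in the set): FAILS — Ability and Industry are descendants of Tenure.
Condition 2 (every backdoor path blocked by {Ability, Experience, Industry}):
  P1: blocked at chain node Ability ∈ conditioning set.
  P2: blocked at fork node Ability ∈ conditioning set.
{Ability, Experience, Industry} does not satisfy the backdoor criterion.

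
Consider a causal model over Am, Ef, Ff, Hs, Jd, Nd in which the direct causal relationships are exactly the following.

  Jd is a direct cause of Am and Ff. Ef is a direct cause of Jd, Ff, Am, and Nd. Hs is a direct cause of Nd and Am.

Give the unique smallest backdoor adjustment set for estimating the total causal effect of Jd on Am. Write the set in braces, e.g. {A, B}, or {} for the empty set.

{Ef}

Variables eligible for adjustment (non-descendants of Jd, excluding Jd and Am): {Ef, Hs, Nd}.
Backdoor paths from Jd to Am:
  P1: Jd <- Ef -> Nd <- Hs -> Am
  P2: Jd <- Ef -> Am
The empty set is not sufficient: P2 (Jd <- Ef -> Am) has no collider blocking it and no conditioned non-collider, so it is open.
Try {Ef}:
  P1: blocked at fork node Ef ∈ conditioning set.
  P2: blocked at fork node Ef ∈ conditioning set.
{Ef} contains no descendant of Jd and blocks every backdoor path.
No other singleton works — e.g. {Hs} leaves P2 open — so {Ef} is the unique smallest valid adjustment set.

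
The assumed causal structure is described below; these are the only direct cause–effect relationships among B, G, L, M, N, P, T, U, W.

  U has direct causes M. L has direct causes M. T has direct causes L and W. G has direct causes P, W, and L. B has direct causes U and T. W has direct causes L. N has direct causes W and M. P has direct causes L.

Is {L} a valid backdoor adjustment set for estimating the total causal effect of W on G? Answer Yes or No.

Yes

Backdoor paths from W to G (paths whose first edge points into W):
  P1: W <- L -> P -> G
  P2: W <- L -> G
Condition 1 (no descendant of W in the set): holds — descendants of W are {B, G, N, T}; none are in {L}.
Condition 2 (every backdoor path blocked by {L}):
  P1: blocked at fork node L ∈ conditioning set.
  P2: blocked at fork node L ∈ conditioning set.
{L} satisfies the backdoor criterion.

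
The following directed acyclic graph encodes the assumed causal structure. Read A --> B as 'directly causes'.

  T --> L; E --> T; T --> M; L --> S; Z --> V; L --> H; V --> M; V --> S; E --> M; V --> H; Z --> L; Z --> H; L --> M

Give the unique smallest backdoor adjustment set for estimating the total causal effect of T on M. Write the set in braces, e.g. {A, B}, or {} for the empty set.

{E}

Variables eligible for adjustment (non-descendants of T, excluding T and M): {E, V, Z}.
Backdoor paths from T to M:
  P1: T <- E -> M
The empty set is not sufficient: P1 (T <- E -> M) has no collider blocking it and no conditioned non-collider, so it is open.
Try {E}:
  P1: blocked at fork node E ∈ conditioning set.
{E} contains no descendant of T and blocks every backdoor path.
No other singleton works — e.g. {Z} leaves P1 open — so {E} is the unique smallest valid adjustment set.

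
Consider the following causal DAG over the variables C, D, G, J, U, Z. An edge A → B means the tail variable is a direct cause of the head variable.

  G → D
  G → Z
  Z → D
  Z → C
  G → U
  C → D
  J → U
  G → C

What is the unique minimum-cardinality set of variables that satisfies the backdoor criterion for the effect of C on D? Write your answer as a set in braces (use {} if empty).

{G, Z}

Variables eligible for adjustment (non-descendants of C, excluding C and D): {G, J, U, Z}.
Backdoor paths from C to D:
  P1: C <- G -> Z -> D
  P2: C <- G -> D
  P3: C <- Z <- G -> D
  P4: C <- Z -> D
The empty set is not sufficient: P1 (C <- G -> Z -> D) has no collider blocking it and no conditioned non-collider, so it is open.
Try {G, Z}:
  P1: blocked at fork node G ∈ conditioning set.
  P2: blocked at fork node G ∈ conditioning set.
  P3: blocked at chain node Z ∈ conditioning set.
  P4: blocked at fork node Z ∈ conditioning set.
{G, Z} contains no descendant of C and blocks every backdoor path.
Every element of {G, Z} is needed (dropping G leaves P2 open; dropping Z leaves P4 open), so no proper subset is valid.
Among all size-2 subsets of the eligible variables, only {G, Z} blocks every backdoor path, so it is the unique smallest valid adjustment set.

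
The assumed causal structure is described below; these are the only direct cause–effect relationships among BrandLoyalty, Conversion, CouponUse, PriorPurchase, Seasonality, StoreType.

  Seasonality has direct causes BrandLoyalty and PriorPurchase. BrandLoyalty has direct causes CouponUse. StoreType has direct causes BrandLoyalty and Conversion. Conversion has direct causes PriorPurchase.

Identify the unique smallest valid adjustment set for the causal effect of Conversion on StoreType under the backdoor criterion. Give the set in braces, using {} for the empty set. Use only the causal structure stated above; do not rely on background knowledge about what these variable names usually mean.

{}

Variables eligible for adjustment (non-descendants of Conversion, excluding Conversion and StoreType): {BrandLoyalty, CouponUse, PriorPurchase, Seasonality}.
Backdoor paths from Conversion to StoreType:
  P1: Conversion <- PriorPurchase -> Seasonality <- BrandLoyalty -> StoreType
Each backdoor path contains an unconditioned collider, so every path is already blocked with the empty conditioning set:
  P1: blocked at collider Seasonality (neither it nor any descendant is in the conditioning set).
The empty set is therefore the unique smallest valid set.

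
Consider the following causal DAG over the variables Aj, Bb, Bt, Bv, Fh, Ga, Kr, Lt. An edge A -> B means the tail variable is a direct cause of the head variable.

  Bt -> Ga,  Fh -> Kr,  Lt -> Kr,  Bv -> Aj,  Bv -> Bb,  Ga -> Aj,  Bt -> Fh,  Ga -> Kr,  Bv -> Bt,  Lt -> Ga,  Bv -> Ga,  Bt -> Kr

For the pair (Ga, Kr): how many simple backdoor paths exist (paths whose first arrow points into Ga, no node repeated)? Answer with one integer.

A backdoor path from Ga to Kr is any simple undirected path whose first edge points into Ga (i.e. leaves Ga via a parent).
Parents of Ga: {Bt, Bv, Lt}.
Enumerating:
  P1: Ga <- Lt -> Kr
  P2: Ga <- Bv -> Bt -> Fh -> Kr
  P3: Ga <- Bv -> Bt -> Kr
  P4: Ga <- Bt -> Fh -> Kr
  P5: Ga <- Bt -> Kr
That exhausts the simple backdoor paths. Count: 5.

5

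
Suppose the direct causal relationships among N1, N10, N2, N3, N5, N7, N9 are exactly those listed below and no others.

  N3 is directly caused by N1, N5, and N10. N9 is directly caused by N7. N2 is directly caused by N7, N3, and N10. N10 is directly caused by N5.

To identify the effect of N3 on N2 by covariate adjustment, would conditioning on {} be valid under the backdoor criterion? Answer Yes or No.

No

Backdoor paths from N3 to N2 (paths whose first edge points into N3):
  P1: N3 <- N5 -> N10 -> N2
  P2: N3 <- N10 -> N2
Condition 1 (no descendant of N3 in the set): holds — descendants of N3 are {N2}; none are in {}.
Condition 2 (every backdoor path blocked by {}):
  P1: open — no interior node is in the conditioning set.
  P2: open — no interior node is in the conditioning set.
{} does not satisfy the backdoor criterion.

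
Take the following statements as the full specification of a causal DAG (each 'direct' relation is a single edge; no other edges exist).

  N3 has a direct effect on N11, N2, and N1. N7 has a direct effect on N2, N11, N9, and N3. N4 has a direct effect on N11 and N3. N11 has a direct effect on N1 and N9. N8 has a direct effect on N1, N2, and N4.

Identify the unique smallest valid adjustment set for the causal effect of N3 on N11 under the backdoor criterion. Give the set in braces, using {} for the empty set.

{N4, N7}

Variables eligible for adjustment (non-descendants of N3, excluding N3 and N11): {N4, N7, N8}.
Backdoor paths from N3 to N11:
  P1: N3 <- N7 -> N11
  P2: N3 <- N7 -> N9 <- N11
  P3: N3 <- N7 -> N2 <- N8 -> N4 -> N11
  P4: N3 <- N7 -> N2 <- N8 -> N1 <- N11
  P5: N3 <- N4 <- N8 -> N1 <- N11
  P6: N3 <- N4 <- N8 -> N2 <- N7 -> N11
  P7: N3 <- N4 <- N8 -> N2 <- N7 -> N9 <- N11
  P8: N3 <- N4 -> N11
The empty set is not sufficient: P1 (N3 <- N7 -> N11) has no collider blocking it and no conditioned non-collider, so it is open.
Try {N4, N7}:
  P1: blocked at fork node N7 ∈ conditioning set.
  P2: blocked at fork node N7 ∈ conditioning set.
  P3: blocked at fork node N7 ∈ conditioning set.
  P4: blocked at fork node N7 ∈ conditioning set.
  P5: blocked at chain node N4 ∈ conditioning set.
  P6: blocked at chain node N4 ∈ conditioning set.
  P7: blocked at chain node N4 ∈ conditioning set.
  P8: blocked at fork node N4 ∈ conditioning set.
{N4, N7} contains no descendant of N3 and blocks every backdoor path.
Every element of {N4, N7} is needed (dropping N4 leaves P8 open; dropping N7 leaves P1 open), so no proper subset is valid.
Among all size-2 subsets of the eligible variables, only {N4, N7} blocks every backdoor path, so it is the unique smallest valid adjustment set.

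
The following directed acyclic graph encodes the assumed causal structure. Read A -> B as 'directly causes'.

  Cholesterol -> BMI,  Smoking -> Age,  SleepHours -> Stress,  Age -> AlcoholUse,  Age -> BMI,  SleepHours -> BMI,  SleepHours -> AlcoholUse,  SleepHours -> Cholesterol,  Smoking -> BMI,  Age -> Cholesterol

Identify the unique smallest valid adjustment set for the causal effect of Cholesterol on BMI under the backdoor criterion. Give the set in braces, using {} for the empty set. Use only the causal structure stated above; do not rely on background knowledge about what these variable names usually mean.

Variables eligible for adjustment (non-descendants of Cholesterol, excluding Cholesterol and BMI): {Age, AlcoholUse, SleepHours, Smoking, Stress}.
Backdoor paths from Cholesterol to BMI:
  P1: Cholesterol <- Age <- Smoking -> BMI
  P2: Cholesterol <- Age -> AlcoholUse <- SleepHours -> BMI
  P3: Cholesterol <- Age -> BMI
  P4: Cholesterol <- SleepHours -> AlcoholUse <- Age <- Smoking -> BMI
  P5: Cholesterol <- SleepHours -> AlcoholUse <- Age -> BMI
  P6: Cholesterol <- SleepHours -> BMI
The empty set is not sufficient: P1 (Cholesterol <- Age <- Smoking -> BMI) has no collider blocking it and no conditioned non-collider, so it is open.
Try {Age, SleepHours}:
  P1: blocked at chain node Age ∈ conditioning set.
  P2: blocked at fork node Age ∈ conditioning set.
  P3: blocked at fork node Age ∈ conditioning set.
  P4: blocked at fork node SleepHours ∈ conditioning set.
  P5: blocked at fork node SleepHours ∈ conditioning set.
  P6: blocked at fork node SleepHours ∈ conditioning set.
{Age, SleepHours} contains no descendant of Cholesterol and blocks every backdoor path.
Every element of {Age, SleepHours} is needed (dropping Age leaves P1 open; dropping SleepHours leaves P6 open), so no proper subset is valid.
Among all size-2 subsets of the eligible variables, only {Age, SleepHours} blocks every backdoor path, so it is the unique smallest valid adjustment set.

{Age, SleepHours}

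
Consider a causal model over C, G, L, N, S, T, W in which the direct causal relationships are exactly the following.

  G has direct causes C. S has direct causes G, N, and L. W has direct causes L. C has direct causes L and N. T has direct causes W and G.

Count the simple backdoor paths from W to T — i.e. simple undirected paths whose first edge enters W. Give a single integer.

A backdoor path from W to T is any simple undirected path whose first edge points into W (i.e. leaves W via a parent).
Parents of W: {L}.
Enumerating:
  P1: W <- L -> C <- N -> S <- G -> T
  P2: W <- L -> C -> G -> T
  P3: W <- L -> S <- N -> C -> G -> T
  P4: W <- L -> S <- G -> T
That exhausts the simple backdoor paths. Count: 4.

4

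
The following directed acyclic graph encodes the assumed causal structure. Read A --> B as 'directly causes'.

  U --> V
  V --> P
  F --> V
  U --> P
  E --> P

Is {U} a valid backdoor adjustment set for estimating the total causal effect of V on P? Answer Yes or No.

Yes

Backdoor paths from V to P (paths whose first edge points into V):
  P1: V <- U -> P
Condition 1 (no descendant of V in the set): holds — descendants of V are {P}; none are in {U}.
Condition 2 (every backdoor path blocked by {U}):
  P1: blocked at fork node U ∈ conditioning set.
{U} satisfies the backdoor criterion.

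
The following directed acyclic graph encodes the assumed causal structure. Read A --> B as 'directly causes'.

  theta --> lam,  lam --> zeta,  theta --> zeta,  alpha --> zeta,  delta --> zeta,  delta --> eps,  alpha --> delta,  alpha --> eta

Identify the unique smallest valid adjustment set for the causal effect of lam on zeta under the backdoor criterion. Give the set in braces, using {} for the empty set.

{theta}

Variables eligible for adjustment (non-descendants of lam, excluding lam and zeta): {alpha, delta, eps, eta, theta}.
Backdoor paths from lam to zeta:
  P1: lam <- theta -> zeta
The empty set is not sufficient: P1 (lam <- theta -> zeta) has no collider blocking it and no conditioned non-collider, so it is open.
Try {theta}:
  P1: blocked at fork node theta ∈ conditioning set.
{theta} contains no descendant of lam and blocks every backdoor path.
No other singleton works — e.g. {alpha} leaves P1 open — so {theta} is the unique smallest valid adjustment set.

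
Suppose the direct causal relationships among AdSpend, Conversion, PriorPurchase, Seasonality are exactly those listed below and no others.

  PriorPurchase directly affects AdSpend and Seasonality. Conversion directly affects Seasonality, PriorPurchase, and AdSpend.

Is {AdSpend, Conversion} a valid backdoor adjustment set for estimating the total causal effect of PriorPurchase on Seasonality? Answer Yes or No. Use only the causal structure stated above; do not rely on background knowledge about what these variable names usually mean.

Backdoor paths from PriorPurchase to Seasonality (paths whose first edge points into PriorPurchase):
  P1: PriorPurchase <- Conversion -> Seasonality
Condition 1 (no descendant of PriorPurchase in the set): FAILS — AdSpend is a descendant of PriorPurchase.
Condition 2 (every backdoor path blocked by {AdSpend, Conversion}):
  P1: blocked at fork node Conversion ∈ conditioning set.
{AdSpend, Conversion} does not satisfy the backdoor criterion.

No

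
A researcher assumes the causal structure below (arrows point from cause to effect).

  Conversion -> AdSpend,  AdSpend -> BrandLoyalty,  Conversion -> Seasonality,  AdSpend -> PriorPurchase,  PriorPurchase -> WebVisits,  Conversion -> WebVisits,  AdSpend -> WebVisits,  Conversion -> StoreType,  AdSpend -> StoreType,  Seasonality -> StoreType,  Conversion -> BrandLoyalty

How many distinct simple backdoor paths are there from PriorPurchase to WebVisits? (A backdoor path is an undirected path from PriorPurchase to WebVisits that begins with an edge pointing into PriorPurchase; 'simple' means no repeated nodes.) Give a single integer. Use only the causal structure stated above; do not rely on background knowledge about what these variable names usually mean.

A backdoor path from PriorPurchase to WebVisits is any simple undirected path whose first edge points into PriorPurchase (i.e. leaves PriorPurchase via a parent).
Parents of PriorPurchase: {AdSpend}.
Enumerating:
  P1: PriorPurchase <- AdSpend <- Conversion -> WebVisits
  P2: PriorPurchase <- AdSpend -> BrandLoyalty <- Conversion -> WebVisits
  P3: PriorPurchase <- AdSpend -> StoreType <- Conversion -> WebVisits
  P4: PriorPurchase <- AdSpend -> StoreType <- Seasonality <- Conversion -> WebVisits
  P5: PriorPurchase <- AdSpend -> WebVisits
That exhausts the simple backdoor paths. Count: 5.

5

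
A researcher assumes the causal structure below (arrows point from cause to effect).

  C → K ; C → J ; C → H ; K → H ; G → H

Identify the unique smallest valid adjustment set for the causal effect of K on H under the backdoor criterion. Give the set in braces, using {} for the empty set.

{C}

Variables eligible for adjustment (non-descendants of K, excluding K and H): {C, G, J}.
Backdoor paths from K to H:
  P1: K <- C -> H
The empty set is not sufficient: P1 (K <- C -> H) has no collider blocking it and no conditioned non-collider, so it is open.
Try {C}:
  P1: blocked at fork node C ∈ conditioning set.
{C} contains no descendant of K and blocks every backdoor path.
No other singleton works — e.g. {G} leaves P1 open — so {C} is the unique smallest valid adjustment set.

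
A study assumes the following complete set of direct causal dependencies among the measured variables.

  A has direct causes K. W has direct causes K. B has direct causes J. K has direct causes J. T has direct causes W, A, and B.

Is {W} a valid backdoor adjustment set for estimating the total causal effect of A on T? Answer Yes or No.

No

Backdoor paths from A to T (paths whose first edge points into A):
  P1: A <- K <- J -> B -> T
  P2: A <- K -> W -> T
Condition 1 (no descendant of A in the set): holds — descendants of A are {T}; none are in {W}.
Condition 2 (every backdoor path blocked by {W}):
  P1: open — no interior node is in the conditioning set.
  P2: blocked at chain node W ∈ conditioning set.
{W} does not satisfy the backdoor criterion.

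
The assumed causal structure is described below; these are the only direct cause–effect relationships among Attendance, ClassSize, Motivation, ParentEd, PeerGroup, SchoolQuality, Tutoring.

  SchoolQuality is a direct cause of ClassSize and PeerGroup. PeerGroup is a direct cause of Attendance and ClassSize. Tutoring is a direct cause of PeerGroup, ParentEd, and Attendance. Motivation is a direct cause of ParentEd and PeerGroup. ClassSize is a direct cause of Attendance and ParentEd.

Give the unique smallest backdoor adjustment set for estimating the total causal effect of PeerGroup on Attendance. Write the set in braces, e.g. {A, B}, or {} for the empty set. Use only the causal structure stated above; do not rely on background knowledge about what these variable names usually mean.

{SchoolQuality, Tutoring}

Variables eligible for adjustment (non-descendants of PeerGroup, excluding PeerGroup and Attendance): {Motivation, SchoolQuality, Tutoring}.
Backdoor paths from PeerGroup to Attendance:
  P1: PeerGroup <- Tutoring -> Attendance
  P2: PeerGroup <- Tutoring -> ParentEd <- ClassSize -> Attendance
  P3: PeerGroup <- SchoolQuality -> ClassSize -> Attendance
  P4: PeerGroup <- SchoolQuality -> ClassSize -> ParentEd <- Tutoring -> Attendance
  P5: PeerGroup <- Motivation -> ParentEd <- Tutoring -> Attendance
  P6: PeerGroup <- Motivation -> ParentEd <- ClassSize -> Attendance
The empty set is not sufficient: P1 (PeerGroup <- Tutoring -> Attendance) has no collider blocking it and no conditioned non-collider, so it is open.
Try {SchoolQuality, Tutoring}:
  P1: blocked at fork node Tutoring ∈ conditioning set.
  P2: blocked at fork node Tutoring ∈ conditioning set.
  P3: blocked at fork node SchoolQuality ∈ conditioning set.
  P4: blocked at fork node SchoolQuality ∈ conditioning set.
  P5: blocked at collider ParentEd (neither it nor any descendant is in the conditioning set).
  P6: blocked at collider ParentEd (neither it nor any descendant is in the conditioning set).
{SchoolQuality, Tutoring} contains no descendant of PeerGroup and blocks every backdoor path.
Every element of {SchoolQuality, Tutoring} is needed (dropping SchoolQuality leaves P3 open; dropping Tutoring leaves P1 open), so no proper subset is valid.
Among all size-2 subsets of the eligible variables, only {SchoolQuality, Tutoring} blocks every backdoor path, so it is the unique smallest valid adjustment set.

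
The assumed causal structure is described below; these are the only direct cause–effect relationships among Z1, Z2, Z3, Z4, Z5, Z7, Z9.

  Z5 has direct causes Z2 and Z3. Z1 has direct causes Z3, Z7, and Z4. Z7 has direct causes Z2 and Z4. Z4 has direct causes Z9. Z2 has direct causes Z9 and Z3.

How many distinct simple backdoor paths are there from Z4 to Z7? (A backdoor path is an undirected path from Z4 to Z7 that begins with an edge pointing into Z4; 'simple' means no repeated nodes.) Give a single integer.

3

A backdoor path from Z4 to Z7 is any simple undirected path whose first edge points into Z4 (i.e. leaves Z4 via a parent).
Parents of Z4: {Z9}.
Enumerating:
  P1: Z4 <- Z9 -> Z2 <- Z3 -> Z1 <- Z7
  P2: Z4 <- Z9 -> Z2 -> Z7
  P3: Z4 <- Z9 -> Z2 -> Z5 <- Z3 -> Z1 <- Z7
That exhausts the simple backdoor paths. Count: 3.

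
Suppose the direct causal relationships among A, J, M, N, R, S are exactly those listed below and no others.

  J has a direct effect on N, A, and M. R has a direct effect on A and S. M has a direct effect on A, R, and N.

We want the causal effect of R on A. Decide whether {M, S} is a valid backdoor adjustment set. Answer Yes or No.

Backdoor paths from R to A (paths whose first edge points into R):
  P1: R <- M <- J -> A
  P2: R <- M -> N <- J -> A
  P3: R <- M -> A
Condition 1 (no descendant of R in the set): FAILS — S is a descendant of R.
Condition 2 (every backdoor path blocked by {M, S}):
  P1: blocked at chain node M ∈ conditioning set.
  P2: blocked at fork node M ∈ conditioning set.
  P3: blocked at fork node M ∈ conditioning set.
{M, S} does not satisfy the backdoor criterion.

No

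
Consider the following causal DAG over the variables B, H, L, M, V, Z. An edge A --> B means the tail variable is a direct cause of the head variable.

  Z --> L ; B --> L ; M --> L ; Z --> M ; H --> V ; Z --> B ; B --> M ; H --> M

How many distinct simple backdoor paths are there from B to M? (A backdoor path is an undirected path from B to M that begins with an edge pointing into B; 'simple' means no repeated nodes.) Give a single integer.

A backdoor path from B to M is any simple undirected path whose first edge points into B (i.e. leaves B via a parent).
Parents of B: {Z}.
Enumerating:
  P1: B <- Z -> M
  P2: B <- Z -> L <- M
That exhausts the simple backdoor paths. Count: 2.

2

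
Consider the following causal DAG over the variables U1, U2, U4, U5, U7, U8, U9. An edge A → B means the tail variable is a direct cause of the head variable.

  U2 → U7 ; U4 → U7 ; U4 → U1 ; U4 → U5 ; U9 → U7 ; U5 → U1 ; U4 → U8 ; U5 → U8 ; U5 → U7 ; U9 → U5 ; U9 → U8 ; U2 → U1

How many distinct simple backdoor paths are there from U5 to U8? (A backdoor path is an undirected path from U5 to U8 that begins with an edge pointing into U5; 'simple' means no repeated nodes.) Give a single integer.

A backdoor path from U5 to U8 is any simple undirected path whose first edge points into U5 (i.e. leaves U5 via a parent).
Parents of U5: {U4, U9}.
Enumerating:
  P1: U5 <- U9 -> U7 <- U4 -> U8
  P2: U5 <- U9 -> U7 <- U2 -> U1 <- U4 -> U8
  P3: U5 <- U9 -> U8
  P4: U5 <- U4 -> U1 <- U2 -> U7 <- U9 -> U8
  P5: U5 <- U4 -> U7 <- U9 -> U8
  P6: U5 <- U4 -> U8
That exhausts the simple backdoor paths. Count: 6.

6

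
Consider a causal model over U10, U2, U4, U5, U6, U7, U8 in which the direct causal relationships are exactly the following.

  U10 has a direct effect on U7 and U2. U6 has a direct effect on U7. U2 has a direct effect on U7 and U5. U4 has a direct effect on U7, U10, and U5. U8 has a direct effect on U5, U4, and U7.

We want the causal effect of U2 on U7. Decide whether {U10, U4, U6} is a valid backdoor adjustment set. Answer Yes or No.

Backdoor paths from U2 to U7 (paths whose first edge points into U2):
  P1: U2 <- U10 <- U4 <- U8 -> U7
  P2: U2 <- U10 <- U4 -> U7
  P3: U2 <- U10 <- U4 -> U5 <- U8 -> U7
  P4: U2 <- U10 -> U7
Condition 1 (no descendant of U2 in the set): holds — descendants of U2 are {U5, U7}; none are in {U10, U4, U6}.
Condition 2 (every backdoor path blocked by {U10, U4, U6}):
  P1: blocked at chain node U10 ∈ conditioning set.
  P2: blocked at chain node U10 ∈ conditioning set.
  P3: blocked at chain node U10 ∈ conditioning set.
  P4: blocked at fork node U10 ∈ conditioning set.
{U10, U4, U6} satisfies the backdoor criterion.

Yes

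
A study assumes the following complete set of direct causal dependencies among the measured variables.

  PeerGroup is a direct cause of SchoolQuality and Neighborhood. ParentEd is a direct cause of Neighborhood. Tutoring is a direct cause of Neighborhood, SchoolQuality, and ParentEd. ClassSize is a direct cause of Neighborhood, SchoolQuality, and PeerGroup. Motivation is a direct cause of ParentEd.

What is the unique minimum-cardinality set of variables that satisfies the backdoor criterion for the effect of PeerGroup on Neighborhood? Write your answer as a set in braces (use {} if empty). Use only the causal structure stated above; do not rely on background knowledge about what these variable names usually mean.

Variables eligible for adjustment (non-descendants of PeerGroup, excluding PeerGroup and Neighborhood): {ClassSize, Motivation, ParentEd, Tutoring}.
Backdoor paths from PeerGroup to Neighborhood:
  P1: PeerGroup <- ClassSize -> Neighborhood
  P2: PeerGroup <- ClassSize -> SchoolQuality <- Tutoring -> ParentEd -> Neighborhood
  P3: PeerGroup <- ClassSize -> SchoolQuality <- Tutoring -> Neighborhood
The empty set is not sufficient: P1 (PeerGroup <- ClassSize -> Neighborhood) has no collider blocking it and no conditioned non-collider, so it is open.
Try {ClassSize}:
  P1: blocked at fork node ClassSize ∈ conditioning set.
  P2: blocked at fork node ClassSize ∈ conditioning set.
  P3: blocked at fork node ClassSize ∈ conditioning set.
{ClassSize} contains no descendant of PeerGroup and blocks every backdoor path.
No other singleton works — e.g. {Tutoring} leaves P1 open — so {ClassSize} is the unique smallest valid adjustment set.

{ClassSize}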